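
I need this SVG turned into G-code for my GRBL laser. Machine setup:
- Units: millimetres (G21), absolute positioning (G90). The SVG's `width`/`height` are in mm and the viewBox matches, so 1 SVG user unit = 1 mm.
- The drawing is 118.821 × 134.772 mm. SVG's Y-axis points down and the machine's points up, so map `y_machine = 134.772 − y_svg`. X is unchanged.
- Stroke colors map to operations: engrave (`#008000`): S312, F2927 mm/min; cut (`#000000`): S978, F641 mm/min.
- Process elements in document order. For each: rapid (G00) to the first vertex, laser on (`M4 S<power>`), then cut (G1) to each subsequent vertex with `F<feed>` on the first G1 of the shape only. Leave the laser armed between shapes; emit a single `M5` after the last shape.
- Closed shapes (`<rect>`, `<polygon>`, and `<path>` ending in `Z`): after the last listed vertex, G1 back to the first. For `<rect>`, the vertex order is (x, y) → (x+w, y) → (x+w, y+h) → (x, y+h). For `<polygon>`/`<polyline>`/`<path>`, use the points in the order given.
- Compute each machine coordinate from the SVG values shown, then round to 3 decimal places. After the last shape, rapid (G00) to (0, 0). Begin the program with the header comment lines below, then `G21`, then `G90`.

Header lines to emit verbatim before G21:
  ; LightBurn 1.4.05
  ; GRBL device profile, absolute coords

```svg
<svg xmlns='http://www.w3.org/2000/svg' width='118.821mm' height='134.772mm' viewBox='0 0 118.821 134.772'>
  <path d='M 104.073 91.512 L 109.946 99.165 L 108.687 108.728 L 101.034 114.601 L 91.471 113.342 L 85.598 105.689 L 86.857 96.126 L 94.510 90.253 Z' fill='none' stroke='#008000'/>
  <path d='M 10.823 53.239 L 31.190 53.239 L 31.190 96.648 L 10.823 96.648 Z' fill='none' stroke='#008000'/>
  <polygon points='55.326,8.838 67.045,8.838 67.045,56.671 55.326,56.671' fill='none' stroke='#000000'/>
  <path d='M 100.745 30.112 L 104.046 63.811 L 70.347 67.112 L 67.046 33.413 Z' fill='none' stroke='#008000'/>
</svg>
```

; LightBurn 1.4.05
; GRBL device profile, absolute coords
G21
G90
G00 X104.073 Y43.260
M4 S312
G1 X109.946 Y35.607 F2927
G1 X108.687 Y26.044
G1 X101.034 Y20.171
G1 X91.471 Y21.430
G1 X85.598 Y29.083
G1 X86.857 Y38.646
G1 X94.510 Y44.519
G1 X104.073 Y43.260
G00 X10.823 Y81.533
M4 S312
G1 X31.190 Y81.533 F2927
G1 X31.190 Y38.124
G1 X10.823 Y38.124
G1 X10.823 Y81.533
G00 X55.326 Y125.934
M4 S978
G1 X67.045 Y125.934 F641
G1 X67.045 Y78.101
G1 X55.326 Y78.101
G1 X55.326 Y125.934
G00 X100.745 Y104.660
M4 S312
G1 X104.046 Y70.961 F2927
G1 X70.347 Y67.660
G1 X67.046 Y101.359
G1 X100.745 Y104.660
M5
G00 X0.000 Y0.000

viewBox `0 0 118.821 134.772` with mm width/height → 1 unit = 1 mm. Flip: y_m = 134.772 − y_svg.

**Shape 1** — `<path>` regular polygon, stroke `#008000` → engrave (S312, F2927). Machine vertices: (104.073,43.260) → (109.946,35.607) → (108.687,26.044) → (101.034,20.171) → (91.471,21.430) → (85.598,29.083) → (86.857,38.646) → (94.510,44.519) → (104.073,43.260). Closed: final G1 returns to the first vertex.

**Shape 2** — `<path>` rectangle, stroke `#008000` → engrave (S312, F2927). Machine vertices: (10.823,81.533) → (31.190,81.533) → (31.190,38.124) → (10.823,38.124) → (10.823,81.533). Closed: final G1 returns to the first vertex.

**Shape 3** — `<polygon>` rectangle, stroke `#000000` → cut (S978, F641). Machine vertices: (55.326,125.934) → (67.045,125.934) → (67.045,78.101) → (55.326,78.101) → (55.326,125.934). Closed: final G1 returns to the first vertex.

**Shape 4** — `<path>` regular polygon, stroke `#008000` → engrave (S312, F2927). Machine vertices: (100.745,104.660) → (104.046,70.961) → (70.347,67.660) → (67.046,101.359) → (100.745,104.660). Closed: final G1 returns to the first vertex.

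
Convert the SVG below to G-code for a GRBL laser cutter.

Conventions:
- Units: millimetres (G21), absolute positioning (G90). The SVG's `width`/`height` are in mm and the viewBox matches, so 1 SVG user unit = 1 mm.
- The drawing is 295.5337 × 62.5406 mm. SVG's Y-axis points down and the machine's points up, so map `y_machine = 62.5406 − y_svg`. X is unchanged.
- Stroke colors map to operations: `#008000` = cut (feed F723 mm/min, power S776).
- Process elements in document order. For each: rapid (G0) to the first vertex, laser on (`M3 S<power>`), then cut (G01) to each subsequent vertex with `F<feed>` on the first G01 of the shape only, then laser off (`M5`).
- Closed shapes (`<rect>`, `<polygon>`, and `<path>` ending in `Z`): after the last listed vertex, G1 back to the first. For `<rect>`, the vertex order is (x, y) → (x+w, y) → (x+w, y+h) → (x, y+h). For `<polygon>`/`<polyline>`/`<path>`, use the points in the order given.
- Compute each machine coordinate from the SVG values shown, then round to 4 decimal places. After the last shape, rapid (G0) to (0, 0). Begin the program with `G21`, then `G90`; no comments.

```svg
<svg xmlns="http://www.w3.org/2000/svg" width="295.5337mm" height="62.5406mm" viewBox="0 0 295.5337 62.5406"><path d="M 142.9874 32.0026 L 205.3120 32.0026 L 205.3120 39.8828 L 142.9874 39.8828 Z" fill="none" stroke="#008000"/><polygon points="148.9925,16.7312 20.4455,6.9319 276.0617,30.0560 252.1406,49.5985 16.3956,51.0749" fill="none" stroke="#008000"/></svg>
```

viewBox `0 0 295.5337 62.5406` with mm width/height → 1 unit = 1 mm. Flip: y_m = 62.5406 − y_svg.

**Shape 1** — `<path>` rectangle, stroke `#008000` → cut (S776, F723). Machine vertices: (142.9874,30.5380) → (205.3120,30.5380) → (205.3120,22.6578) → (142.9874,22.6578) → (142.9874,30.5380). Closed: final G1 returns to the first vertex.

**Shape 2** — `<polygon>` closed polygon, stroke `#008000` → cut (S776, F723). Machine vertices: (148.9925,45.8094) → (20.4455,55.6087) → (276.0617,32.4846) → (252.1406,12.9421) → (16.3956,11.4657) → (148.9925,45.8094). Closed: final G1 returns to the first vertex.

G21
G90
G0 X142.9874 Y30.5380
M3 S776
G01 X205.3120 Y30.5380 F723
G01 X205.3120 Y22.6578
G01 X142.9874 Y22.6578
G01 X142.9874 Y30.5380
M5
G0 X148.9925 Y45.8094
M3 S776
G01 X20.4455 Y55.6087 F723
G01 X276.0617 Y32.4846
G01 X252.1406 Y12.9421
G01 X16.3956 Y11.4657
G01 X148.9925 Y45.8094
M5
G0 X0.0000 Y0.0000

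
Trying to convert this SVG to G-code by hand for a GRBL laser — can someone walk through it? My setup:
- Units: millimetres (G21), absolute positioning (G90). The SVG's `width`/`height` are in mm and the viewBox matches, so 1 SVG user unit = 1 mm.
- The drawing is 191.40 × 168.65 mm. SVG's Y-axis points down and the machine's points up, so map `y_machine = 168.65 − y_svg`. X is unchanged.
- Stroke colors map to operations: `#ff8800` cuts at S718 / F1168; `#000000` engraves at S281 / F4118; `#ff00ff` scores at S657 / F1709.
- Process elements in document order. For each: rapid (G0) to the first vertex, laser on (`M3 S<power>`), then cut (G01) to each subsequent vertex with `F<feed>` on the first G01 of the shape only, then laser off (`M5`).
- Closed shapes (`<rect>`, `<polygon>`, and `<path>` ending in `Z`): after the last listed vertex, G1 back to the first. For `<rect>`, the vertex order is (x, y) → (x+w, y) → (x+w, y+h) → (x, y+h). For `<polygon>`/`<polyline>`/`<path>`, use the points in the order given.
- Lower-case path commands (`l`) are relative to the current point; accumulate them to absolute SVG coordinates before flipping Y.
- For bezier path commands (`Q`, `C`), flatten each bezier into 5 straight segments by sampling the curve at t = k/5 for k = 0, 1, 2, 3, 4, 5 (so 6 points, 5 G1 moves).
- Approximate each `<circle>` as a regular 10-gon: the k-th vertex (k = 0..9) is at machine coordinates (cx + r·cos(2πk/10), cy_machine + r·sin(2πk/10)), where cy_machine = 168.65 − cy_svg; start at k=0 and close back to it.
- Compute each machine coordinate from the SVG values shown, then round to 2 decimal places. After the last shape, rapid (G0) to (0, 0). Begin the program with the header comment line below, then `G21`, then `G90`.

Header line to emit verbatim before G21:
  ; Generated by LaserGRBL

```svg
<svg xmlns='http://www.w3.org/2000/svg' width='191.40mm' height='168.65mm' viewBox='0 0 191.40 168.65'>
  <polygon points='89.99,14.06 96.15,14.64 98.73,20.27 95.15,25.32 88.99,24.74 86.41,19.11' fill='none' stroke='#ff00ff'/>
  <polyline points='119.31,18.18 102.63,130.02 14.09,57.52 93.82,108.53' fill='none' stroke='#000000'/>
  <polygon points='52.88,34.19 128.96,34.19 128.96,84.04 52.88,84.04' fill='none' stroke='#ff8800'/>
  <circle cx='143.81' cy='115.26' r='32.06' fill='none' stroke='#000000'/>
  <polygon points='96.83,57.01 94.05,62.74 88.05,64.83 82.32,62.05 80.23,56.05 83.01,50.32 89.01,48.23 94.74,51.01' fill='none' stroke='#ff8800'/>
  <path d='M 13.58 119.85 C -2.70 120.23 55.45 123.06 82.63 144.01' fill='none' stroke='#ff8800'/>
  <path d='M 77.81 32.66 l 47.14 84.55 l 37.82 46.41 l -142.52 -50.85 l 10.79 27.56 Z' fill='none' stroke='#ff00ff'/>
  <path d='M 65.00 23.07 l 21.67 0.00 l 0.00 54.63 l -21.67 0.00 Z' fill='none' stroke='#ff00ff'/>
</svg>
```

viewBox `0 0 191.40 168.65` with mm width/height → 1 unit = 1 mm. Flip: y_m = 168.65 − y_svg.

**Shape 1** — `<polygon>` regular polygon, stroke `#ff00ff` → score (S657, F1709). Machine vertices: (89.99,154.59) → (96.15,154.01) → (98.73,148.38) → (95.15,143.33) → (88.99,143.91) → (86.41,149.54) → (89.99,154.59). Closed: final G1 returns to the first vertex.

**Shape 2** — `<polyline>` open polyline, stroke `#000000` → engrave (S281, F4118). Machine vertices: (119.31,150.47) → (102.63,38.63) → (14.09,111.13) → (93.82,60.12). Open path.

**Shape 3** — `<polygon>` rectangle, stroke `#ff8800` → cut (S718, F1168). Machine vertices: (52.88,134.46) → (128.96,134.46) → (128.96,84.61) → (52.88,84.61) → (52.88,134.46). Closed: final G1 returns to the first vertex.

**Shape 4** — `<circle>` circle, stroke `#000000` → engrave (S281, F4118). Machine vertices: (175.87,53.39) → (169.75,72.23) → (153.72,83.88) → (133.90,83.88) → (117.87,72.23) → (111.75,53.39) → (117.87,34.55) → (133.90,22.90) → (153.72,22.90) → (169.75,34.55) → (175.87,53.39). Closed: final G1 returns to the first vertex.

**Shape 5** — `<polygon>` regular polygon, stroke `#ff8800` → cut (S718, F1168). Machine vertices: (96.83,111.64) → (94.05,105.91) → (88.05,103.82) → (82.32,106.60) → (80.23,112.60) → (83.01,118.33) → (89.01,120.42) → (94.74,117.64) → (96.83,111.64). Closed: final G1 returns to the first vertex.

**Shape 6** — `<path>` cubic bezier, stroke `#ff8800` → cut (S718, F1168). Control points (SVG): P0=(13.58,119.85), P1=(-2.70,120.23), P2=(55.45,123.06), P3=(82.63,144.01); sampled at t=k/5. Machine vertices: (13.58,48.80) → (11.90,48.15) → (23.02,46.17) → (41.89,42.09) → (63.45,35.16) → (82.63,24.64). Open path.

**Shape 7** — `<path>` closed polygon, stroke `#ff00ff` → score (S657, F1709). Machine vertices: (77.81,135.99) → (124.95,51.44) → (162.77,5.03) → (20.25,55.88) → (31.04,28.32) → (77.81,135.99). Closed: final G1 returns to the first vertex.

**Shape 8** — `<path>` rectangle, stroke `#ff00ff` → score (S657, F1709). Machine vertices: (65.00,145.58) → (86.67,145.58) → (86.67,90.95) → (65.00,90.95) → (65.00,145.58). Closed: final G1 returns to the first vertex.

; Generated by LaserGRBL
G21
G90
G0 X89.99 Y154.59
M3 S657
G01 X96.15 Y154.01 F1709
G01 X98.73 Y148.38
G01 X95.15 Y143.33
G01 X88.99 Y143.91
G01 X86.41 Y149.54
G01 X89.99 Y154.59
M5
G0 X119.31 Y150.47
M3 S281
G01 X102.63 Y38.63 F4118
G01 X14.09 Y111.13
G01 X93.82 Y60.12
M5
G0 X52.88 Y134.46
M3 S718
G01 X128.96 Y134.46 F1168
G01 X128.96 Y84.61
G01 X52.88 Y84.61
G01 X52.88 Y134.46
M5
G0 X175.87 Y53.39
M3 S281
G01 X169.75 Y72.23 F4118
G01 X153.72 Y83.88
G01 X133.90 Y83.88
G01 X117.87 Y72.23
G01 X111.75 Y53.39
G01 X117.87 Y34.55
G01 X133.90 Y22.90
G01 X153.72 Y22.90
G01 X169.75 Y34.55
G01 X175.87 Y53.39
M5
G0 X96.83 Y111.64
M3 S718
G01 X94.05 Y105.91 F1168
G01 X88.05 Y103.82
G01 X82.32 Y106.60
G01 X80.23 Y112.60
G01 X83.01 Y118.33
G01 X89.01 Y120.42
G01 X94.74 Y117.64
G01 X96.83 Y111.64
M5
G0 X13.58 Y48.80
M3 S718
G01 X11.90 Y48.15 F1168
G01 X23.02 Y46.17
G01 X41.89 Y42.09
G01 X63.45 Y35.16
G01 X82.63 Y24.64
M5
G0 X77.81 Y135.99
M3 S657
G01 X124.95 Y51.44 F1709
G01 X162.77 Y5.03
G01 X20.25 Y55.88
G01 X31.04 Y28.32
G01 X77.81 Y135.99
M5
G0 X65.00 Y145.58
M3 S657
G01 X86.67 Y145.58 F1709
G01 X86.67 Y90.95
G01 X65.00 Y90.95
G01 X65.00 Y145.58
M5
G0 X0.00 Y0.00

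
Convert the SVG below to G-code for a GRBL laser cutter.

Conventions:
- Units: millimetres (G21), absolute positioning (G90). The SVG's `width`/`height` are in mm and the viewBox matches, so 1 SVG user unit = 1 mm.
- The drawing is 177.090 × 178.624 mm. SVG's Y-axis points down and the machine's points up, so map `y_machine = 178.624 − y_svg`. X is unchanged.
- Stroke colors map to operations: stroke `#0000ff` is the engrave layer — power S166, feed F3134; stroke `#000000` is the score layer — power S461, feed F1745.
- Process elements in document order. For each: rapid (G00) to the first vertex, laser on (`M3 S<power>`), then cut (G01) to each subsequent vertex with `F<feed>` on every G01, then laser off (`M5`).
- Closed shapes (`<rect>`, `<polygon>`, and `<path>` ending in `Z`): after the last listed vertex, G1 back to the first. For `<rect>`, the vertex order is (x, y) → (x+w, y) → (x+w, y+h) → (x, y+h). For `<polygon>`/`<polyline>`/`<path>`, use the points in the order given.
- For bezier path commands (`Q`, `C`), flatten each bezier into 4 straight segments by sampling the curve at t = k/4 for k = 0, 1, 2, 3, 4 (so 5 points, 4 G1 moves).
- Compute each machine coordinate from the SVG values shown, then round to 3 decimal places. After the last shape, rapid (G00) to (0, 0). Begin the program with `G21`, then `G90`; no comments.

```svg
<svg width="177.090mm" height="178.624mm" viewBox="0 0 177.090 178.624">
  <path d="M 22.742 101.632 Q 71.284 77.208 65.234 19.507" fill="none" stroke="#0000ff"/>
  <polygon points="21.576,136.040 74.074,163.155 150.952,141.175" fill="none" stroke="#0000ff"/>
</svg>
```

G21
G90
G00 X22.742 Y76.992
M3 S166
G01 X43.601 Y91.284 F3134
G01 X57.636 Y109.735 F3134
G01 X64.847 Y132.346 F3134
G01 X65.234 Y159.117 F3134
M5
G00 X21.576 Y42.584
M3 S166
G01 X74.074 Y15.469 F3134
G01 X150.952 Y37.449 F3134
G01 X21.576 Y42.584 F3134
M5
G00 X0.000 Y0.000

1 u = 1 mm; y_m = 178.624 − y.

[1] `<path>` quadratic bezier, #0000ff→engrave S166 F3134: (22.742,76.992) → (43.601,91.284) → (57.636,109.735) → (64.847,132.346) → (65.234,159.117)

[2] `<polygon>` closed polygon, #0000ff→engrave S166 F3134: (21.576,42.584) → (74.074,15.469) → (150.952,37.449) → (21.576,42.584) (closed)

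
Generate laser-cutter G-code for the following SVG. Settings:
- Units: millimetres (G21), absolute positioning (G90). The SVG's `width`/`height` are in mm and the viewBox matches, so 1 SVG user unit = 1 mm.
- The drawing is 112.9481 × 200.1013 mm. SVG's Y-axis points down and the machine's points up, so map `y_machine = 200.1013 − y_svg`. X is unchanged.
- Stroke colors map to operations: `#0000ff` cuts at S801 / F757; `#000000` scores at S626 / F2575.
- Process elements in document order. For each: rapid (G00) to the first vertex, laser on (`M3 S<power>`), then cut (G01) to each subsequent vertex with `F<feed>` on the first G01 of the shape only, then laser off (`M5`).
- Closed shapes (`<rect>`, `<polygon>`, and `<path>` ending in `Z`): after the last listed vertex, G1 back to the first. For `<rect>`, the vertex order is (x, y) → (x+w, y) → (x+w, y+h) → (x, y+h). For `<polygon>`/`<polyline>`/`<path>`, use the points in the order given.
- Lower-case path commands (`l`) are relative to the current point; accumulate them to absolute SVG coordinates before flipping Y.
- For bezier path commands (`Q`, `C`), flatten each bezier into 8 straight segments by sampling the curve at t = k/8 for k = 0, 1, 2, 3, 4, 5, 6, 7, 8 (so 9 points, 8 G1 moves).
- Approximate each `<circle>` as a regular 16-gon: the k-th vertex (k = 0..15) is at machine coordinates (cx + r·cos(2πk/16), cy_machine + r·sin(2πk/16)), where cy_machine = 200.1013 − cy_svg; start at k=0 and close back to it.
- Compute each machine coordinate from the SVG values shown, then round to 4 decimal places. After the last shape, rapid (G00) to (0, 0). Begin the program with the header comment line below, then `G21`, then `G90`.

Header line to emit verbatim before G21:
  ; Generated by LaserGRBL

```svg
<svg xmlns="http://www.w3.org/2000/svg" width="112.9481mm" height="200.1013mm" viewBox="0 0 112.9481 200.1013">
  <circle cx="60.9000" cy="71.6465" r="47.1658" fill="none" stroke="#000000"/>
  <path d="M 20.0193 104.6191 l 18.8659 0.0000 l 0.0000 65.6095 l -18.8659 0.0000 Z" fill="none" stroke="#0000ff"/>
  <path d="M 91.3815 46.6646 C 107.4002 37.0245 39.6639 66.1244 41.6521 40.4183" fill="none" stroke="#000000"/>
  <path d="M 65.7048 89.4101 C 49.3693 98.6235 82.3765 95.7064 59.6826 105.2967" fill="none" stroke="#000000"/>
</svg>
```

; Generated by LaserGRBL
G21
G90
G00 X108.0658 Y128.4548
M3 S626
G01 X104.4755 Y146.5044 F2575
G01 X94.2513 Y161.8061
G01 X78.9496 Y172.0303
G01 X60.9000 Y175.6206
G01 X42.8504 Y172.0303
G01 X27.5487 Y161.8061
G01 X17.3245 Y146.5044
G01 X13.7342 Y128.4548
G01 X17.3245 Y110.4052
G01 X27.5487 Y95.1035
G01 X42.8504 Y84.8793
G01 X60.9000 Y81.2890
G01 X78.9496 Y84.8793
G01 X94.2513 Y95.1035
G01 X104.4755 Y110.4052
G01 X108.0658 Y128.4548
M5
G00 X20.0193 Y95.4822
M3 S801
G01 X38.8852 Y95.4822 F757
G01 X38.8852 Y29.8727
G01 X20.0193 Y29.8727
G01 X20.0193 Y95.4822
M5
G00 X91.3815 Y153.4367
M3 S626
G01 X93.7623 Y155.4185 F2575
G01 X90.0896 Y154.8647
G01 X82.1620 Y152.8715
G01 X71.7782 Y150.5351
G01 X60.7368 Y148.9518
G01 X50.8362 Y149.2179
G01 X43.8751 Y152.4295
G01 X41.6521 Y159.6830
M5
G00 X65.7048 Y110.6912
M3 S626
G01 X61.6868 Y107.7567 F2575
G01 X61.0636 Y105.6707
G01 X62.6044 Y104.1444
G01 X65.0781 Y102.8892
G01 X67.2538 Y101.6164
G01 X67.9004 Y100.0372
G01 X65.7870 Y97.8628
G01 X59.6826 Y94.8046
M5
G00 X0.0000 Y0.0000

Since the viewBox matches the mm dimensions, user units are millimetres directly. The only transform is the Y-flip y_m = 200.1013 − y_svg.

Shape 1 is a circle drawn with `<circle>`. Its stroke #000000 means score at S626, F2575. After flipping Y the toolpath is (108.0658,128.4548) → (104.4755,146.5044) → (94.2513,161.8061) → (78.9496,172.0303) → (60.9000,175.6206) → (42.8504,172.0303) → (27.5487,161.8061) → (17.3245,146.5044) → (13.7342,128.4548) → (17.3245,110.4052) → (27.5487,95.1035) → (42.8504,84.8793) → (60.9000,81.2890) → (78.9496,84.8793) → (94.2513,95.1035) → (104.4755,110.4052) → (108.0658,128.4548), returning to the start.

Shape 2 is a rectangle drawn with `<path>`. Its stroke #0000ff means cut at S801, F757. After flipping Y the toolpath is (20.0193,95.4822) → (38.8852,95.4822) → (38.8852,29.8727) → (20.0193,29.8727) → (20.0193,95.4822), returning to the start.

Shape 3 is a cubic bezier drawn with `<path>`. Its stroke #000000 means score at S626, F2575. After flipping Y the toolpath is (91.3815,153.4367) → (93.7623,155.4185) → (90.0896,154.8647) → (82.1620,152.8715) → (71.7782,150.5351) → (60.7368,148.9518) → (50.8362,149.2179) → (43.8751,152.4295) → (41.6521,159.6830).

Shape 4 is a cubic bezier drawn with `<path>`. Its stroke #000000 means score at S626, F2575. After flipping Y the toolpath is (65.7048,110.6912) → (61.6868,107.7567) → (61.0636,105.6707) → (62.6044,104.1444) → (65.0781,102.8892) → (67.2538,101.6164) → (67.9004,100.0372) → (65.7870,97.8628) → (59.6826,94.8046).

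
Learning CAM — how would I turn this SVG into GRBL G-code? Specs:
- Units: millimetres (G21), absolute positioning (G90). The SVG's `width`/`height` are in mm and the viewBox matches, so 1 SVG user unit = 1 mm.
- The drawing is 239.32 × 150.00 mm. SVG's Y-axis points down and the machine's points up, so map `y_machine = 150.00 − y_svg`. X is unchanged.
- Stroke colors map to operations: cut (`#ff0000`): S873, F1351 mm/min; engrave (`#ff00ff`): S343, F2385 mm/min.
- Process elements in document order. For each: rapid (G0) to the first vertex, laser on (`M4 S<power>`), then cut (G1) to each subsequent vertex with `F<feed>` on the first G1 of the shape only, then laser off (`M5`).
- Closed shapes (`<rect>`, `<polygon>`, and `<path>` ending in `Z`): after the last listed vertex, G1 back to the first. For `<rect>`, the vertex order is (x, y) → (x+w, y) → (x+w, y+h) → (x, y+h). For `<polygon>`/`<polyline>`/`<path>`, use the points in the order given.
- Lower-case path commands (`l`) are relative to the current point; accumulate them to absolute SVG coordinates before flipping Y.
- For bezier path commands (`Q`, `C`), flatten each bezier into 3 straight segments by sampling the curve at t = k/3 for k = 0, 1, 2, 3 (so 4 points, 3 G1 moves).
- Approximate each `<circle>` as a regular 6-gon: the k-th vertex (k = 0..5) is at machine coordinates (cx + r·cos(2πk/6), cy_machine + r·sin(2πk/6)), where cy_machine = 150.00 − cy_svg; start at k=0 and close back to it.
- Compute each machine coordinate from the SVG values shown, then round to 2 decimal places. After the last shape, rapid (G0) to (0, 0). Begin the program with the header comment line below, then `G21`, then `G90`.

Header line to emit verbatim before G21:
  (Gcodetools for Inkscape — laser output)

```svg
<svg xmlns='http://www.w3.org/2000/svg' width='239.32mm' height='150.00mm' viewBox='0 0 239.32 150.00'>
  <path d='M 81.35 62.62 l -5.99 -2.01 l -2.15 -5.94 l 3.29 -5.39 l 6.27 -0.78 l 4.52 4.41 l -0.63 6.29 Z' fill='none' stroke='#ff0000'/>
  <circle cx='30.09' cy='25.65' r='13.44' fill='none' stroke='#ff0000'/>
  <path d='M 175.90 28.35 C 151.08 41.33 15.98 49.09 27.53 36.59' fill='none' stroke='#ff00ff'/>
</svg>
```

viewBox `0 0 239.32 150.00` with mm width/height → 1 unit = 1 mm. Flip: y_m = 150.00 − y_svg.

**Shape 1** — `<path>` regular polygon, stroke `#ff0000` → cut (S873, F1351). Machine vertices: (81.35,87.38) → (75.36,89.39) → (73.21,95.33) → (76.50,100.72) → (82.77,101.50) → (87.29,97.09) → (86.66,90.80) → (81.35,87.38). Closed: final G1 returns to the first vertex.

**Shape 2** — `<circle>` circle, stroke `#ff0000` → cut (S873, F1351). Machine vertices: (43.53,124.35) → (36.81,135.99) → (23.37,135.99) → (16.65,124.35) → (23.37,112.71) → (36.81,112.71) → (43.53,124.35). Closed: final G1 returns to the first vertex.

**Shape 3** — `<path>` cubic bezier, stroke `#ff00ff` → engrave (S343, F2385). Control points (SVG): P0=(175.90,28.35), P1=(151.08,41.33), P2=(15.98,49.09), P3=(27.53,36.59); sampled at t=k/3. Machine vertices: (175.90,121.65) → (123.84,110.97) → (55.35,107.11) → (27.53,113.41). Open path.

(Gcodetools for Inkscape — laser output)
G21
G90
G0 X81.35 Y87.38
M4 S873
G1 X75.36 Y89.39 F1351
G1 X73.21 Y95.33
G1 X76.50 Y100.72
G1 X82.77 Y101.50
G1 X87.29 Y97.09
G1 X86.66 Y90.80
G1 X81.35 Y87.38
M5
G0 X43.53 Y124.35
M4 S873
G1 X36.81 Y135.99 F1351
G1 X23.37 Y135.99
G1 X16.65 Y124.35
G1 X23.37 Y112.71
G1 X36.81 Y112.71
G1 X43.53 Y124.35
M5
G0 X175.90 Y121.65
M4 S343
G1 X123.84 Y110.97 F2385
G1 X55.35 Y107.11
G1 X27.53 Y113.41
M5
G0 X0.00 Y0.00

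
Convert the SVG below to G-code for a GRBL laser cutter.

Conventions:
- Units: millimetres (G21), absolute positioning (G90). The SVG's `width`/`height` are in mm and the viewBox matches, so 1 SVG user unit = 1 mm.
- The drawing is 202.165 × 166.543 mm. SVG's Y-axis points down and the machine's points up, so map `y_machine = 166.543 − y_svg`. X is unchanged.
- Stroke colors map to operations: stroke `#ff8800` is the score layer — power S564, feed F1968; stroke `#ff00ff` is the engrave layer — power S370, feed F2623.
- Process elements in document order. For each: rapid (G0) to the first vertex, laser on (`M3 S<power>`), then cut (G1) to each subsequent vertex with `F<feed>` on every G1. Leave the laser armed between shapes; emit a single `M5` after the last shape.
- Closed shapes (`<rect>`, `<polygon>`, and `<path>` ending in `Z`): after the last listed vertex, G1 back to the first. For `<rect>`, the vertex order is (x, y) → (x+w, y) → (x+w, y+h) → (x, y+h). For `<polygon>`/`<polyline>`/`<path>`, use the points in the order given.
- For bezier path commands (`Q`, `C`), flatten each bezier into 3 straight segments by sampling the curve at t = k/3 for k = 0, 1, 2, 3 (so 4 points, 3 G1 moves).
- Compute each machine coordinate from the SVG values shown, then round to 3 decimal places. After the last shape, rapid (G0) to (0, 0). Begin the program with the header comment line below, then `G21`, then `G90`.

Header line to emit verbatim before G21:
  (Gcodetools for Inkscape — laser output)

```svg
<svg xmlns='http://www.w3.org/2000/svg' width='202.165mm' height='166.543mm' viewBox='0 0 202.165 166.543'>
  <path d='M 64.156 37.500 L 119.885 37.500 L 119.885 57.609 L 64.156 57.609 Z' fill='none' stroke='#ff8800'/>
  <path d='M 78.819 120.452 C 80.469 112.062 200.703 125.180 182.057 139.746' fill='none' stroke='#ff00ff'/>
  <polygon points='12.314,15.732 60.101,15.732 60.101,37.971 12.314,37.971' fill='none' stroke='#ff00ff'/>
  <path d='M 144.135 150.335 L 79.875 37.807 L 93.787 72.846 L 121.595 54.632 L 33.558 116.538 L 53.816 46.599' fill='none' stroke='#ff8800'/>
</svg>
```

(Gcodetools for Inkscape — laser output)
G21
G90
G0 X64.156 Y129.043
M3 S564
G1 X119.885 Y129.043 F1968
G1 X119.885 Y108.934 F1968
G1 X64.156 Y108.934 F1968
G1 X64.156 Y129.043 F1968
G0 X78.819 Y46.091
M3 S370
G1 X110.461 Y48.055 F2623
G1 X163.945 Y40.137 F2623
G1 X182.057 Y26.797 F2623
G0 X12.314 Y150.811
M3 S370
G1 X60.101 Y150.811 F2623
G1 X60.101 Y128.572 F2623
G1 X12.314 Y128.572 F2623
G1 X12.314 Y150.811 F2623
G0 X144.135 Y16.208
M3 S564
G1 X79.875 Y128.736 F1968
G1 X93.787 Y93.697 F1968
G1 X121.595 Y111.911 F1968
G1 X33.558 Y50.005 F1968
G1 X53.816 Y119.944 F1968
M5
G0 X0.000 Y0.000

Since the viewBox matches the mm dimensions, user units are millimetres directly. The only transform is the Y-flip y_m = 166.543 − y_svg.

Shape 1 is a rectangle drawn with `<path>`. Its stroke #ff8800 means score at S564, F1968. After flipping Y the toolpath is (64.156,129.043) → (119.885,129.043) → (119.885,108.934) → (64.156,108.934) → (64.156,129.043), returning to the start.

Shape 2 is a cubic bezier drawn with `<path>`. Its stroke #ff00ff means engrave at S370, F2623. After flipping Y the toolpath is (78.819,46.091) → (110.461,48.055) → (163.945,40.137) → (182.057,26.797).

Shape 3 is a rectangle drawn with `<polygon>`. Its stroke #ff00ff means engrave at S370, F2623. After flipping Y the toolpath is (12.314,150.811) → (60.101,150.811) → (60.101,128.572) → (12.314,128.572) → (12.314,150.811), returning to the start.

Shape 4 is a open polyline drawn with `<path>`. Its stroke #ff8800 means score at S564, F1968. After flipping Y the toolpath is (144.135,16.208) → (79.875,128.736) → (93.787,93.697) → (121.595,111.911) → (33.558,50.005) → (53.816,119.944).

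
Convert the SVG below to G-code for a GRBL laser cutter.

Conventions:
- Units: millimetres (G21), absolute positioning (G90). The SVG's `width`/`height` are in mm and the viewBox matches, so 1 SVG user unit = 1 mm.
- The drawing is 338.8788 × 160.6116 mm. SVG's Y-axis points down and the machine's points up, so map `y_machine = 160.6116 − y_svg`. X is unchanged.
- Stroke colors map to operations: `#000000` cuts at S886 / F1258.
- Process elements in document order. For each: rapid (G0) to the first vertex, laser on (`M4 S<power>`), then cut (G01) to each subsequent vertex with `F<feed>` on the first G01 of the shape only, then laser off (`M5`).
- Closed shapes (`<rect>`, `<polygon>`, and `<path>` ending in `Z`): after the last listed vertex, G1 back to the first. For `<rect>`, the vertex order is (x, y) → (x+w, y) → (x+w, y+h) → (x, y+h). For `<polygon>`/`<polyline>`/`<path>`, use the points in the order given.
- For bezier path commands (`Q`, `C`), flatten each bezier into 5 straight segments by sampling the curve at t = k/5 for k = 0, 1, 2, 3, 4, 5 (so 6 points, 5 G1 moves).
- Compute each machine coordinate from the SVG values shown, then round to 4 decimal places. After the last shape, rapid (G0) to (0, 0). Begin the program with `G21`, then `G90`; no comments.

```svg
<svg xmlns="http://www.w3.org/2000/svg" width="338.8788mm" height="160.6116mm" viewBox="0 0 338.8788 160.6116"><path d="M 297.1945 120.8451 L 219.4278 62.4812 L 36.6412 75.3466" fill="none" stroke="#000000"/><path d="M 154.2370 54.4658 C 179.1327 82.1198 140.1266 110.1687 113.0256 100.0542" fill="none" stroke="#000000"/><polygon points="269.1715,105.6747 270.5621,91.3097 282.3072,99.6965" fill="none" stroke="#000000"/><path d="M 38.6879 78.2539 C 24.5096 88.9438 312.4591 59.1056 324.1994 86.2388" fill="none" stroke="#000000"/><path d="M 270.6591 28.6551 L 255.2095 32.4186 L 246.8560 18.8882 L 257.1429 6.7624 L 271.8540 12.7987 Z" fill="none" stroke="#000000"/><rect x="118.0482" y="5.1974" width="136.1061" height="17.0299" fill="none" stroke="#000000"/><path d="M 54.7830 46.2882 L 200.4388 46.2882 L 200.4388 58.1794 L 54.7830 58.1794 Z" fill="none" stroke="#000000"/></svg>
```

G21
G90
G0 X297.1945 Y39.7665
M4 S886
G01 X219.4278 Y98.1304 F1258
G01 X36.6412 Y85.2650
M5
G0 X154.2370 Y106.1458
M4 S886
G01 X162.1127 Y89.8145 F1258
G01 X158.2906 Y75.2392
G01 X146.4096 Y64.2707
G01 X130.1084 Y58.7598
G01 X113.0256 Y60.5574
M5
G0 X269.1715 Y54.9369
M4 S886
G01 X270.5621 Y69.3019 F1258
G01 X282.3072 Y60.9151
G01 X269.1715 Y54.9369
M5
G0 X38.6879 Y82.3577
M4 S886
G01 X61.8096 Y80.0271 F1258
G01 X129.6817 Y82.7433
G01 X214.5442 Y85.8263
G01 X288.6368 Y84.5961
G01 X324.1994 Y74.3728
M5
G0 X270.6591 Y131.9565
M4 S886
G01 X255.2095 Y128.1930 F1258
G01 X246.8560 Y141.7234
G01 X257.1429 Y153.8492
G01 X271.8540 Y147.8129
G01 X270.6591 Y131.9565
M5
G0 X118.0482 Y155.4142
M4 S886
G01 X254.1543 Y155.4142 F1258
G01 X254.1543 Y138.3843
G01 X118.0482 Y138.3843
G01 X118.0482 Y155.4142
M5
G0 X54.7830 Y114.3234
M4 S886
G01 X200.4388 Y114.3234 F1258
G01 X200.4388 Y102.4322
G01 X54.7830 Y102.4322
G01 X54.7830 Y114.3234
M5
G0 X0.0000 Y0.0000

viewBox `0 0 338.8788 160.6116` with mm width/height → 1 unit = 1 mm. Flip: y_m = 160.6116 − y_svg.

**Shape 1** — `<path>` open polyline, stroke `#000000` → cut (S886, F1258). Machine vertices: (297.1945,39.7665) → (219.4278,98.1304) → (36.6412,85.2650). Open path.

**Shape 2** — `<path>` cubic bezier, stroke `#000000` → cut (S886, F1258). Control points (SVG): P0=(154.2370,54.4658), P1=(179.1327,82.1198), P2=(140.1266,110.1687), P3=(113.0256,100.0542); sampled at t=k/5. Machine vertices: (154.2370,106.1458) → (162.1127,89.8145) → (158.2906,75.2392) → (146.4096,64.2707) → (130.1084,58.7598) → (113.0256,60.5574). Open path.

**Shape 3** — `<polygon>` regular polygon, stroke `#000000` → cut (S886, F1258). Machine vertices: (269.1715,54.9369) → (270.5621,69.3019) → (282.3072,60.9151) → (269.1715,54.9369). Closed: final G1 returns to the first vertex.

**Shape 4** — `<path>` cubic bezier, stroke `#000000` → cut (S886, F1258). Control points (SVG): P0=(38.6879,78.2539), P1=(24.5096,88.9438), P2=(312.4591,59.1056), P3=(324.1994,86.2388); sampled at t=k/5. Machine vertices: (38.6879,82.3577) → (61.8096,80.0271) → (129.6817,82.7433) → (214.5442,85.8263) → (288.6368,84.5961) → (324.1994,74.3728). Open path.

**Shape 5** — `<path>` regular polygon, stroke `#000000` → cut (S886, F1258). Machine vertices: (270.6591,131.9565) → (255.2095,128.1930) → (246.8560,141.7234) → (257.1429,153.8492) → (271.8540,147.8129) → (270.6591,131.9565). Closed: final G1 returns to the first vertex.

**Shape 6** — `<rect>` rectangle, stroke `#000000` → cut (S886, F1258). Machine vertices: (118.0482,155.4142) → (254.1543,155.4142) → (254.1543,138.3843) → (118.0482,138.3843) → (118.0482,155.4142). Closed: final G1 returns to the first vertex.

**Shape 7** — `<path>` rectangle, stroke `#000000` → cut (S886, F1258). Machine vertices: (54.7830,114.3234) → (200.4388,114.3234) → (200.4388,102.4322) → (54.7830,102.4322) → (54.7830,114.3234). Closed: final G1 returns to the first vertex.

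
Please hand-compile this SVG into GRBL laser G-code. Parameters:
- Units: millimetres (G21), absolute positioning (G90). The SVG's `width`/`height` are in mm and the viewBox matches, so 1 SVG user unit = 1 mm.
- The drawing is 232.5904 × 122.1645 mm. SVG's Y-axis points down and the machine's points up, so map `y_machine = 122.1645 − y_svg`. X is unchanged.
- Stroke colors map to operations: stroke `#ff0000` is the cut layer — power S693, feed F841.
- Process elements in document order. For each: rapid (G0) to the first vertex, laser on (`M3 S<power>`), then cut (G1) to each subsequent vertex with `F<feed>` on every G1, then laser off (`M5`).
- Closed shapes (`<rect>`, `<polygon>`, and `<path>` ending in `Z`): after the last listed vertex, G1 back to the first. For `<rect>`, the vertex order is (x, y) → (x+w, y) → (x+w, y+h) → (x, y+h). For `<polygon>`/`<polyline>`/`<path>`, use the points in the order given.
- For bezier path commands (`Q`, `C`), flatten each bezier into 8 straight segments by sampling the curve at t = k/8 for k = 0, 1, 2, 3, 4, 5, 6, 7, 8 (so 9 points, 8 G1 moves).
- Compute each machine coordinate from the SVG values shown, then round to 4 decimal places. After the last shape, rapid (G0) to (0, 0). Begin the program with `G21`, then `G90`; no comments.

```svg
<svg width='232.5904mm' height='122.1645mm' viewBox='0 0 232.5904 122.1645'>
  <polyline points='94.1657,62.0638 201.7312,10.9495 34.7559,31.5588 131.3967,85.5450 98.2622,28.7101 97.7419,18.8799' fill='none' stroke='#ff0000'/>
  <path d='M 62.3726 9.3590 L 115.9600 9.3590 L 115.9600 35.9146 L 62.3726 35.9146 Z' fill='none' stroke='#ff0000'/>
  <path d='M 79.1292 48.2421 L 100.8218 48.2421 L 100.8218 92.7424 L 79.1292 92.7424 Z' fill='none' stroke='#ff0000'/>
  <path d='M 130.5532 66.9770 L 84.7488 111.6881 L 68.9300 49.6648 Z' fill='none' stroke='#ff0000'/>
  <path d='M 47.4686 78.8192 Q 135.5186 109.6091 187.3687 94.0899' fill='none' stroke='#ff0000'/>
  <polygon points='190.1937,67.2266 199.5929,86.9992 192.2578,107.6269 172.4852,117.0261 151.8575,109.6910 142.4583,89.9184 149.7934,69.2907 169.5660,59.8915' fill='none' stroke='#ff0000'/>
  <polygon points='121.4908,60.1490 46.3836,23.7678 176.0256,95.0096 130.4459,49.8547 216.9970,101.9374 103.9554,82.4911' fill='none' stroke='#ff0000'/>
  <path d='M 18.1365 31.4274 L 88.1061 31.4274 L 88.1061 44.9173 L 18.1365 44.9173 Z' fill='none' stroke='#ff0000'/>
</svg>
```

Since the viewBox matches the mm dimensions, user units are millimetres directly. The only transform is the Y-flip y_m = 122.1645 − y_svg.

Shape 1 is a open polyline drawn with `<polyline>`. Its stroke #ff0000 means cut at S693, F841. After flipping Y the toolpath is (94.1657,60.1007) → (201.7312,111.2150) → (34.7559,90.6057) → (131.3967,36.6195) → (98.2622,93.4544) → (97.7419,103.2846).

Shape 2 is a rectangle drawn with `<path>`. Its stroke #ff0000 means cut at S693, F841. After flipping Y the toolpath is (62.3726,112.8055) → (115.9600,112.8055) → (115.9600,86.2499) → (62.3726,86.2499) → (62.3726,112.8055), returning to the start.

Shape 3 is a rectangle drawn with `<path>`. Its stroke #ff0000 means cut at S693, F841. After flipping Y the toolpath is (79.1292,73.9224) → (100.8218,73.9224) → (100.8218,29.4221) → (79.1292,29.4221) → (79.1292,73.9224), returning to the start.

Shape 4 is a regular polygon drawn with `<path>`. Its stroke #ff0000 means cut at S693, F841. After flipping Y the toolpath is (130.5532,55.1875) → (84.7488,10.4764) → (68.9300,72.4997) → (130.5532,55.1875), returning to the start.

Shape 5 is a quadratic bezier drawn with `<path>`. Its stroke #ff0000 means cut at S693, F841. After flipping Y the toolpath is (47.4686,43.3453) → (68.9155,36.3714) → (89.2311,30.8447) → (108.4155,26.7651) → (126.4686,24.1327) → (143.3905,22.9474) → (159.1812,23.2093) → (173.8406,24.9184) → (187.3687,28.0746).

Shape 6 is a regular polygon drawn with `<polygon>`. Its stroke #ff0000 means cut at S693, F841. After flipping Y the toolpath is (190.1937,54.9379) → (199.5929,35.1653) → (192.2578,14.5376) → (172.4852,5.1384) → (151.8575,12.4735) → (142.4583,32.2461) → (149.7934,52.8738) → (169.5660,62.2730) → (190.1937,54.9379), returning to the start.

Shape 7 is a closed polygon drawn with `<polygon>`. Its stroke #ff0000 means cut at S693, F841. After flipping Y the toolpath is (121.4908,62.0155) → (46.3836,98.3967) → (176.0256,27.1549) → (130.4459,72.3098) → (216.9970,20.2271) → (103.9554,39.6734) → (121.4908,62.0155), returning to the start.

Shape 8 is a rectangle drawn with `<path>`. Its stroke #ff0000 means cut at S693, F841. After flipping Y the toolpath is (18.1365,90.7371) → (88.1061,90.7371) → (88.1061,77.2472) → (18.1365,77.2472) → (18.1365,90.7371), returning to the start.

G21
G90
G0 X94.1657 Y60.1007
M3 S693
G1 X201.7312 Y111.2150 F841
G1 X34.7559 Y90.6057 F841
G1 X131.3967 Y36.6195 F841
G1 X98.2622 Y93.4544 F841
G1 X97.7419 Y103.2846 F841
M5
G0 X62.3726 Y112.8055
M3 S693
G1 X115.9600 Y112.8055 F841
G1 X115.9600 Y86.2499 F841
G1 X62.3726 Y86.2499 F841
G1 X62.3726 Y112.8055 F841
M5
G0 X79.1292 Y73.9224
M3 S693
G1 X100.8218 Y73.9224 F841
G1 X100.8218 Y29.4221 F841
G1 X79.1292 Y29.4221 F841
G1 X79.1292 Y73.9224 F841
M5
G0 X130.5532 Y55.1875
M3 S693
G1 X84.7488 Y10.4764 F841
G1 X68.9300 Y72.4997 F841
G1 X130.5532 Y55.1875 F841
M5
G0 X47.4686 Y43.3453
M3 S693
G1 X68.9155 Y36.3714 F841
G1 X89.2311 Y30.8447 F841
G1 X108.4155 Y26.7651 F841
G1 X126.4686 Y24.1327 F841
G1 X143.3905 Y22.9474 F841
G1 X159.1812 Y23.2093 F841
G1 X173.8406 Y24.9184 F841
G1 X187.3687 Y28.0746 F841
M5
G0 X190.1937 Y54.9379
M3 S693
G1 X199.5929 Y35.1653 F841
G1 X192.2578 Y14.5376 F841
G1 X172.4852 Y5.1384 F841
G1 X151.8575 Y12.4735 F841
G1 X142.4583 Y32.2461 F841
G1 X149.7934 Y52.8738 F841
G1 X169.5660 Y62.2730 F841
G1 X190.1937 Y54.9379 F841
M5
G0 X121.4908 Y62.0155
M3 S693
G1 X46.3836 Y98.3967 F841
G1 X176.0256 Y27.1549 F841
G1 X130.4459 Y72.3098 F841
G1 X216.9970 Y20.2271 F841
G1 X103.9554 Y39.6734 F841
G1 X121.4908 Y62.0155 F841
M5
G0 X18.1365 Y90.7371
M3 S693
G1 X88.1061 Y90.7371 F841
G1 X88.1061 Y77.2472 F841
G1 X18.1365 Y77.2472 F841
G1 X18.1365 Y90.7371 F841
M5
G0 X0.0000 Y0.0000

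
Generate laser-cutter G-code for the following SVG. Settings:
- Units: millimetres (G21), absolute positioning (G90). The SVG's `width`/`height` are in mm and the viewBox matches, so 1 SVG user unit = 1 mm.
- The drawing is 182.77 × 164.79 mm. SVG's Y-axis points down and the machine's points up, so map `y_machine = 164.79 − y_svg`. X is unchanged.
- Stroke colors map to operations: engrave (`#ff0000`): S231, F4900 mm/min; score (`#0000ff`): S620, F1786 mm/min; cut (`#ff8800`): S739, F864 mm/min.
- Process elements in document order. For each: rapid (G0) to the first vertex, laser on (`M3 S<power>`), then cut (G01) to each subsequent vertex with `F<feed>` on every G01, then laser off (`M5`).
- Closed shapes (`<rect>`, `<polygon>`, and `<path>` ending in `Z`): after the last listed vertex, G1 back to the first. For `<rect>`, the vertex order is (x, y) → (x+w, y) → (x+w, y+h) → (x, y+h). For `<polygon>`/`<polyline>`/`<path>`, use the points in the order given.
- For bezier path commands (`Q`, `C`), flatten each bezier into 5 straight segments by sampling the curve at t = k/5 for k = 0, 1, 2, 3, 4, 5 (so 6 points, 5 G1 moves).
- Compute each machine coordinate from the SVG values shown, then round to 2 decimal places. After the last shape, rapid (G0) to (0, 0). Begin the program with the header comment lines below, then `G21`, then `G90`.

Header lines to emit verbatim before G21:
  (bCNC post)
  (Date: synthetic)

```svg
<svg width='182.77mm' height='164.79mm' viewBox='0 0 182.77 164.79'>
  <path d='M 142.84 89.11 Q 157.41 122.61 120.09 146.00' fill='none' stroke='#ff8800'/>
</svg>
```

viewBox `0 0 182.77 164.79` with mm width/height → 1 unit = 1 mm. Flip: y_m = 164.79 − y_svg.

**Shape 1** — `<path>` quadratic bezier, stroke `#ff8800` → cut (S739, F864). Control points (SVG): P0=(142.84,89.11), P1=(157.41,122.61), P2=(120.09,146.00); sampled at t=k/5. Machine vertices: (142.84,75.68) → (146.59,62.68) → (146.19,50.50) → (141.64,39.12) → (132.94,28.55) → (120.09,18.79). Open path.

(bCNC post)
(Date: synthetic)
G21
G90
G0 X142.84 Y75.68
M3 S739
G01 X146.59 Y62.68 F864
G01 X146.19 Y50.50 F864
G01 X141.64 Y39.12 F864
G01 X132.94 Y28.55 F864
G01 X120.09 Y18.79 F864
M5
G0 X0.00 Y0.00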